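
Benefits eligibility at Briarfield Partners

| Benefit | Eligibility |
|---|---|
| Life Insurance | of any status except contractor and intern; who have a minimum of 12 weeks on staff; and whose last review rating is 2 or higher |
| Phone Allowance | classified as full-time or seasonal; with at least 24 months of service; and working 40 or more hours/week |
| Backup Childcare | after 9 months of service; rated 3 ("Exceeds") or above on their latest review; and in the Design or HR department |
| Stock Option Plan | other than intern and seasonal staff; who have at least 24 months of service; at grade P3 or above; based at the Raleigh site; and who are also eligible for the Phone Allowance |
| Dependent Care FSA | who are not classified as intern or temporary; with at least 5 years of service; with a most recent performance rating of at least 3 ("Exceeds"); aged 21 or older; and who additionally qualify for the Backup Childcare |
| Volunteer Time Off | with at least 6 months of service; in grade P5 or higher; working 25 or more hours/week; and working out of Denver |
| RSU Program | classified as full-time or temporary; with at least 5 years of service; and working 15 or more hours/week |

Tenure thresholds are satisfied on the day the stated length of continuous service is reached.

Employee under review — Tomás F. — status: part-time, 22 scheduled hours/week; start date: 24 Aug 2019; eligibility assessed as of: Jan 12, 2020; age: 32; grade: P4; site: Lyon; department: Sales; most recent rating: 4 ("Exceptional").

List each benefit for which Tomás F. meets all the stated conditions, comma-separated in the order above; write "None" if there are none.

Service from 24 Aug 2019 to Jan 12, 2020: 141 days.
Life Insurance — status part-time ✓ (not excluded); service 141 days ≥ 12 weeks (≈84 days) ✓; rating 4 ≥ 2 ✓ → eligible.
Phone Allowance — status part-time ✗ (requires full-time or seasonal) → not eligible.
Backup Childcare — service 141 days < 9 months (≈270 days) ✗ → not eligible.
Stock Option Plan — status part-time ✓ (not excluded); service 141 days < 24 months (≈720 days) ✗ → not eligible.
Dependent Care FSA — status part-time ✓ (not excluded); service 141 days < 5 years (≈1825 days) ✗ → not eligible.
Volunteer Time Off — service 141 days < 6 months (≈180 days) ✗ → not eligible.
RSU Program — status part-time ✗ (requires full-time or temporary) → not eligible.

Life Insurance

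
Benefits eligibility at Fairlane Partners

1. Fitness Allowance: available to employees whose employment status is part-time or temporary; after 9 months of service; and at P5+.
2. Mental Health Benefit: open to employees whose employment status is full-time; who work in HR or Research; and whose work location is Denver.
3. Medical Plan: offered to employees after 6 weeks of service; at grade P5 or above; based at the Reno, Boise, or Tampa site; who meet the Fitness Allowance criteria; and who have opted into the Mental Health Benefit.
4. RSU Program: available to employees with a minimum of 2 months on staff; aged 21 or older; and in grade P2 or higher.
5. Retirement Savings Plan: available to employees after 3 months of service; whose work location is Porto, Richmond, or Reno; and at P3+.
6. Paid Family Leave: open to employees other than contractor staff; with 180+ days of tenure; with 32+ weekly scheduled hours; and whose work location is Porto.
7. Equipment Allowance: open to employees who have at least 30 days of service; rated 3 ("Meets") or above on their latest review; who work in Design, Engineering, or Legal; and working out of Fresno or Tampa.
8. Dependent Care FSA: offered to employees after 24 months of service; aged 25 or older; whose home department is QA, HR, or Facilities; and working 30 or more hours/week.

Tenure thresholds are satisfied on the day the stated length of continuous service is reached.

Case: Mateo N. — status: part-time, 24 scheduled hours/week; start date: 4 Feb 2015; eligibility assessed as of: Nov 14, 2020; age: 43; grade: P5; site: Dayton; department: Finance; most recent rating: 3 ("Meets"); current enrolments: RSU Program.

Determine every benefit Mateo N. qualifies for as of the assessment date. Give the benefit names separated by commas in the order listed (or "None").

Service from 4 Feb 2015 to Nov 14, 2020: 2110 days.
Fitness Allowance — status part-time ✓; service 2110 days ≥ 9 months (≈270 days) ✓; grade P5 ≥ P5 ✓ → eligible.
Mental Health Benefit — status part-time ✗ (requires full-time) → not eligible.
Medical Plan — service 2110 days ≥ 6 weeks (≈42 days) ✓; grade P5 ≥ P5 ✓; site Dayton ✗ (not Reno, Boise, or Tampa) → not eligible.
RSU Program — service 2110 days ≥ 2 months (≈60 days) ✓; age 43 ≥ 21 ✓; grade P5 ≥ P2 ✓ → eligible.
Retirement Savings Plan — service 2110 days ≥ 3 months (≈90 days) ✓; site Dayton ✗ (not Porto, Richmond, or Reno) → not eligible.
Paid Family Leave — status part-time ✓ (not excluded); service 2110 days ≥ 180 days ✓; 24 hrs/wk < 32 ✗ → not eligible.
Equipment Allowance — service 2110 days ≥ 30 days ✓; rating 3 ≥ 3 ✓; dept Finance ✗ → not eligible.
Dependent Care FSA — service 2110 days ≥ 24 months (≈720 days) ✓; age 43 ≥ 25 ✓; dept Finance ✗ → not eligible.

Fitness Allowance, RSU Program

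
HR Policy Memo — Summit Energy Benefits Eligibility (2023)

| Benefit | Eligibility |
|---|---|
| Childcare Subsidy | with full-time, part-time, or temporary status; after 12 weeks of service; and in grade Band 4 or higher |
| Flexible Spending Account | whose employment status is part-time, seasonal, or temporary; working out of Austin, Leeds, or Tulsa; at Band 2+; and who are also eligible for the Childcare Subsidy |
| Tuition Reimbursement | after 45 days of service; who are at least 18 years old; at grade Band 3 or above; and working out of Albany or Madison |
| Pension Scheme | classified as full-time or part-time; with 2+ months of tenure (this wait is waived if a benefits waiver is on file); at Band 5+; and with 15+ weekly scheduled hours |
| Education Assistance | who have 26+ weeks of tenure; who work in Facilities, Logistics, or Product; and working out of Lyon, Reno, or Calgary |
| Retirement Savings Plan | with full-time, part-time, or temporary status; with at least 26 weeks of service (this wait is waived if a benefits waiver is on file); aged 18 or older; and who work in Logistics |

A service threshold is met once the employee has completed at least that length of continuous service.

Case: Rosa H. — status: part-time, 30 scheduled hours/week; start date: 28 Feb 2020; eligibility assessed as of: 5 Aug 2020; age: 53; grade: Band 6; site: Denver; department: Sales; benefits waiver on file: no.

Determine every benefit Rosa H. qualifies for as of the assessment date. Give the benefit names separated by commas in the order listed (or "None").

Childcare Subsidy, Pension Scheme

Service from 28 Feb 2020 to 5 Aug 2020: 159 days.
Childcare Subsidy — status part-time ✓; service 159 days ≥ 12 weeks (≈84 days) ✓; grade Band 6 ≥ Band 4 ✓ → eligible.
Flexible Spending Account — status part-time ✓; site Denver ✗ (not Austin, Leeds, or Tulsa) → not eligible.
Tuition Reimbursement — service 159 days ≥ 45 days ✓; age 53 ≥ 18 ✓; grade Band 6 ≥ Band 3 ✓; site Denver ✗ (not Albany or Madison) → not eligible.
Pension Scheme — status part-time ✓; no waiver, service 159 days ≥ 2 months (≈60 days) ✓; grade Band 6 ≥ Band 5 ✓; 30 hrs/wk ≥ 15 ✓ → eligible.
Education Assistance — service 159 days < 26 weeks (≈182 days) ✗ → not eligible.
Retirement Savings Plan — status part-time ✓; no waiver, service 159 days < 26 weeks (≈182 days) ✗ → not eligible.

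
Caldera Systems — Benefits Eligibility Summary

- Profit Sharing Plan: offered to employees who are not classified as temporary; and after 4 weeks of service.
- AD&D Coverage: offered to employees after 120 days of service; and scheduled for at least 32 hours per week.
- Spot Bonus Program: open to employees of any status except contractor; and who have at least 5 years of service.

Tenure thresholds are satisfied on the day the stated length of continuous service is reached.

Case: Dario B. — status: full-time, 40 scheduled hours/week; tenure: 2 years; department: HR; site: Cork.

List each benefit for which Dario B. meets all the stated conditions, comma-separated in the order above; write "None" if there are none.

Profit Sharing Plan, AD&D Coverage

Profit Sharing Plan — status full-time ✓ (not excluded); service 2 years ≥ 4 weeks (≈28 days) ✓ → eligible.
AD&D Coverage — service 2 years ≥ 120 days ✓; 40 hrs/wk ≥ 32 ✓ → eligible.
Spot Bonus Program — status full-time ✓ (not excluded); service 2 years < 5 years ✗ → not eligible.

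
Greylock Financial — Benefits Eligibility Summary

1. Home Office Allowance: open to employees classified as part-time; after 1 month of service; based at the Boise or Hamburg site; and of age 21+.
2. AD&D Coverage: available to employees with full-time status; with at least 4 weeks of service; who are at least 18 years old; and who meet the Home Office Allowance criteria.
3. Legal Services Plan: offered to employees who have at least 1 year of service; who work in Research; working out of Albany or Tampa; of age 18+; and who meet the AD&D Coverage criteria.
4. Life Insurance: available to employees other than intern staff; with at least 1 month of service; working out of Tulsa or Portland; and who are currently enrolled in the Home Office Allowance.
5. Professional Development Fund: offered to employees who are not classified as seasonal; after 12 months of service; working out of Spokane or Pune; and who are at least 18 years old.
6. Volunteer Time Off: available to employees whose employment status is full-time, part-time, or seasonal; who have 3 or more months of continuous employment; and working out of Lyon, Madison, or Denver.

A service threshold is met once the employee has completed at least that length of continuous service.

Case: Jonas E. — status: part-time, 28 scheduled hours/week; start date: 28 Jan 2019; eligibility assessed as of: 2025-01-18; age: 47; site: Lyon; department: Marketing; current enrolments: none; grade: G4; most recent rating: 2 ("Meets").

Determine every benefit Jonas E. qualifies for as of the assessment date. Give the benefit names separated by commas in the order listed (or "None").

Volunteer Time Off

Service from 28 Jan 2019 to 2025-01-18: 2182 days.
Home Office Allowance — status part-time ✓; service 2182 days ≥ 1 month (≈30 days) ✓; site Lyon ✗ (not Boise or Hamburg) → not eligible.
AD&D Coverage — status part-time ✗ (requires full-time) → not eligible.
Legal Services Plan — service 2182 days ≥ 1 year (≈365 days) ✓; dept Marketing ✗ → not eligible.
Life Insurance — status part-time ✓ (not excluded); service 2182 days ≥ 1 month (≈30 days) ✓; site Lyon ✗ (not Tulsa or Portland) → not eligible.
Professional Development Fund — status part-time ✓ (not excluded); service 2182 days ≥ 12 months (≈360 days) ✓; site Lyon ✗ (not Spokane or Pune) → not eligible.
Volunteer Time Off — status part-time ✓; service 2182 days ≥ 3 months (≈90 days) ✓; site Lyon ✓ → eligible.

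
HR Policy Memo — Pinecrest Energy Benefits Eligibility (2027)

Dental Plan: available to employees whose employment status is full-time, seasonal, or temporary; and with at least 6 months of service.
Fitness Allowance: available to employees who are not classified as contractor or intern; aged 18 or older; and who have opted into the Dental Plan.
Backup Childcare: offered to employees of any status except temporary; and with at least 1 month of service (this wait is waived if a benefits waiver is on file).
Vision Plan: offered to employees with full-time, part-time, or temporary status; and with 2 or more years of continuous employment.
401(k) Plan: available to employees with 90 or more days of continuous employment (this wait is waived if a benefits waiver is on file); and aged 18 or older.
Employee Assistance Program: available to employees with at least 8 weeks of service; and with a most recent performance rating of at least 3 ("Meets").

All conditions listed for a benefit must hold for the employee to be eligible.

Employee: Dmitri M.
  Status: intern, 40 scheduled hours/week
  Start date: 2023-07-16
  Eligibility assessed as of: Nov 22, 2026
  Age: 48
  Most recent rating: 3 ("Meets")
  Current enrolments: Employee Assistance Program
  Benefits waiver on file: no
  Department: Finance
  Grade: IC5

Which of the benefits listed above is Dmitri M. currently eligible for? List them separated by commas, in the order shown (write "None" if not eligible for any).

Service from 2023-07-16 to Nov 22, 2026: 1225 days.
Dental Plan — status intern ✗ (requires full-time, seasonal, or temporary) → not eligible.
Fitness Allowance — status intern ✗ (excluded) → not eligible.
Backup Childcare — status intern ✓ (not excluded); no waiver, service 1225 days ≥ 1 month (≈30 days) ✓ → eligible.
Vision Plan — status intern ✗ (requires full-time, part-time, or temporary) → not eligible.
401(k) Plan — no waiver, service 1225 days ≥ 90 days ✓; age 48 ≥ 18 ✓ → eligible.
Employee Assistance Program — service 1225 days ≥ 8 weeks (≈56 days) ✓; rating 3 ≥ 3 ✓ → eligible.

Backup Childcare, 401(k) Plan, Employee Assistance Program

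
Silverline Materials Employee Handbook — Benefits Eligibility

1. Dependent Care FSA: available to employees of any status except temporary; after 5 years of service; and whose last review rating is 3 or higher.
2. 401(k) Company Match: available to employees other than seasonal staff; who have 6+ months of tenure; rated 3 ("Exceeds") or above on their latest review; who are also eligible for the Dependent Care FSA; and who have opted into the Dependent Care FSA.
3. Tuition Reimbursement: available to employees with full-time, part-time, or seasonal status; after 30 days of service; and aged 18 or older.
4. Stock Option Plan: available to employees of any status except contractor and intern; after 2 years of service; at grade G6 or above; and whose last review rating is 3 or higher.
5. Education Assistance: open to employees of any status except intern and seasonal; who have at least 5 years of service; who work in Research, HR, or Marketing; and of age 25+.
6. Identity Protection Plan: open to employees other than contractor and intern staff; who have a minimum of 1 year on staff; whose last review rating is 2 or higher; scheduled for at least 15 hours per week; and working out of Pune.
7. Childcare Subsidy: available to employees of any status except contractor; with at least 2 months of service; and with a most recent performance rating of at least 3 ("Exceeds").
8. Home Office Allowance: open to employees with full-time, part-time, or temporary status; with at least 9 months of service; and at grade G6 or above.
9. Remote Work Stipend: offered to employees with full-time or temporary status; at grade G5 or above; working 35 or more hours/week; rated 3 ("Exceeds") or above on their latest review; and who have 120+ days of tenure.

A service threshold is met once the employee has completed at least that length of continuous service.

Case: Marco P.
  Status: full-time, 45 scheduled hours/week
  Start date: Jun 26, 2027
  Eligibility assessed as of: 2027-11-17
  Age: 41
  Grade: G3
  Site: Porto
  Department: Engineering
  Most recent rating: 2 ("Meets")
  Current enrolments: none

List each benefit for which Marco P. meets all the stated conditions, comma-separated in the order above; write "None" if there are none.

Service from Jun 26, 2027 to 2027-11-17: 144 days.
Dependent Care FSA — status full-time ✓ (not excluded); service 144 days < 5 years (≈1825 days) ✗ → not eligible.
401(k) Company Match — status full-time ✓ (not excluded); service 144 days < 6 months (≈180 days) ✗ → not eligible.
Tuition Reimbursement — status full-time ✓; service 144 days ≥ 30 days ✓; age 41 ≥ 18 ✓ → eligible.
Stock Option Plan — status full-time ✓ (not excluded); service 144 days < 2 years (≈730 days) ✗ → not eligible.
Education Assistance — status full-time ✓ (not excluded); service 144 days < 5 years (≈1825 days) ✗ → not eligible.
Identity Protection Plan — status full-time ✓ (not excluded); service 144 days < 1 year (≈365 days) ✗ → not eligible.
Childcare Subsidy — status full-time ✓ (not excluded); service 144 days ≥ 2 months (≈60 days) ✓; rating 2 < 3 ✗ → not eligible.
Home Office Allowance — status full-time ✓; service 144 days < 9 months (≈270 days) ✗ → not eligible.
Remote Work Stipend — status full-time ✓; grade G3 < G5 ✗ → not eligible.

Tuition Reimbursement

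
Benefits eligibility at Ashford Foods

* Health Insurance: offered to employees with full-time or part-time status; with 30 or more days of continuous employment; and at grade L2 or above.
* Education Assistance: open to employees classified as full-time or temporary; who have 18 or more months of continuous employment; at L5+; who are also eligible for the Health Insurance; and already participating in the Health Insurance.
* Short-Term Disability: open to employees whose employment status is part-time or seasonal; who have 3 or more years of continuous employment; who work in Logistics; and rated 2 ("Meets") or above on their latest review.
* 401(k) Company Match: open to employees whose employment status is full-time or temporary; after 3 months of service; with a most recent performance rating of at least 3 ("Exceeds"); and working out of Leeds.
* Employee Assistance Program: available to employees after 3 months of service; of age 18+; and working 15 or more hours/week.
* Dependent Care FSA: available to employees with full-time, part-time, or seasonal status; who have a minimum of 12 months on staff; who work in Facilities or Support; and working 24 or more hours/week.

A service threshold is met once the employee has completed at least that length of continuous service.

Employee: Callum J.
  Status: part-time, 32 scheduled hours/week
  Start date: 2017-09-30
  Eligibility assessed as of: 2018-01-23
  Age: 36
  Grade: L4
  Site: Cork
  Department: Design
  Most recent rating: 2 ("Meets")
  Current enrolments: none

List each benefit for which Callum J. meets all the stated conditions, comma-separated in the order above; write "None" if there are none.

Service from 2017-09-30 to 2018-01-23: 115 days.
Health Insurance — status part-time ✓; service 115 days ≥ 30 days ✓; grade L4 ≥ L2 ✓ → eligible.
Education Assistance — status part-time ✗ (requires full-time or temporary) → not eligible.
Short-Term Disability — status part-time ✓; service 115 days < 3 years (≈1095 days) ✗ → not eligible.
401(k) Company Match — status part-time ✗ (requires full-time or temporary) → not eligible.
Employee Assistance Program — service 115 days ≥ 3 months (≈90 days) ✓; age 36 ≥ 18 ✓; 32 hrs/wk ≥ 15 ✓ → eligible.
Dependent Care FSA — status part-time ✓; service 115 days < 12 months (≈360 days) ✗ → not eligible.

Health Insurance, Employee Assistance Program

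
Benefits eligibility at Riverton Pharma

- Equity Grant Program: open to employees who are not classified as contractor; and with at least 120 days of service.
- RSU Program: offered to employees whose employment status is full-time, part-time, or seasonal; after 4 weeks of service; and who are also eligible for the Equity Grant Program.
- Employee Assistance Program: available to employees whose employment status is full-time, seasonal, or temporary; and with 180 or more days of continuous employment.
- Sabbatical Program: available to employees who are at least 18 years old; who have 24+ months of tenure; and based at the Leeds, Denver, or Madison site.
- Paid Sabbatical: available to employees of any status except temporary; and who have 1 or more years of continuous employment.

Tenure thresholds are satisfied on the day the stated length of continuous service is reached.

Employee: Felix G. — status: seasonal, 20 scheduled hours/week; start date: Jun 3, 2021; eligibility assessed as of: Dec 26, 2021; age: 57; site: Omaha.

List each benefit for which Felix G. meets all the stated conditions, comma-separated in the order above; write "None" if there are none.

Equity Grant Program, RSU Program, Employee Assistance Program

Service from Jun 3, 2021 to Dec 26, 2021: 206 days.
Equity Grant Program — status seasonal ✓ (not excluded); service 206 days ≥ 120 days ✓ → eligible.
RSU Program — status seasonal ✓; service 206 days ≥ 4 weeks (≈28 days) ✓; eligible for Equity Grant Program ✓ → eligible.
Employee Assistance Program — status seasonal ✓; service 206 days ≥ 180 days ✓ → eligible.
Sabbatical Program — age 57 ≥ 18 ✓; service 206 days < 24 months (≈720 days) ✗ → not eligible.
Paid Sabbatical — status seasonal ✓ (not excluded); service 206 days < 1 year (≈365 days) ✗ → not eligible.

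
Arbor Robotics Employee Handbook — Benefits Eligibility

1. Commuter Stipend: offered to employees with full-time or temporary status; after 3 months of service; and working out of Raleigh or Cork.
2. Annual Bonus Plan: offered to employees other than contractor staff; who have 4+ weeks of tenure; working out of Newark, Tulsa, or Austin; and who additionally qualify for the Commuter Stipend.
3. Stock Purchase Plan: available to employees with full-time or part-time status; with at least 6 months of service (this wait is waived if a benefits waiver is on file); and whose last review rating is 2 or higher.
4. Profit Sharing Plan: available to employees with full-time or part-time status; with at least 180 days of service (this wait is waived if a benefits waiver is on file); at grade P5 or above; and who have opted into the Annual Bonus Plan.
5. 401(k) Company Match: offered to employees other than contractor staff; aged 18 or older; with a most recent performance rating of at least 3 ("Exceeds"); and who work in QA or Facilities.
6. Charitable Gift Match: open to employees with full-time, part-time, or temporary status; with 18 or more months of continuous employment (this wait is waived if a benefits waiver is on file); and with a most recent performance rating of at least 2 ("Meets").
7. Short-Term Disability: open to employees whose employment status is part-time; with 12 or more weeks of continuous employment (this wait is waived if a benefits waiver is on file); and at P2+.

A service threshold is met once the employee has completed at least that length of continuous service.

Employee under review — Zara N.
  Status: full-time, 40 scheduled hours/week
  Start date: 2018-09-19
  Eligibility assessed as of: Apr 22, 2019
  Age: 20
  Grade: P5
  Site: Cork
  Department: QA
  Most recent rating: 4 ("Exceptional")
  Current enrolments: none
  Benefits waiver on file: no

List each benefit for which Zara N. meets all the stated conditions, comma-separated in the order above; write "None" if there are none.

Commuter Stipend, Stock Purchase Plan, 401(k) Company Match

Service from 2018-09-19 to Apr 22, 2019: 215 days.
Commuter Stipend — status full-time ✓; service 215 days ≥ 3 months (≈90 days) ✓; site Cork ✓ → eligible.
Annual Bonus Plan — status full-time ✓ (not excluded); service 215 days ≥ 4 weeks (≈28 days) ✓; site Cork ✗ (not Newark, Tulsa, or Austin) → not eligible.
Stock Purchase Plan — status full-time ✓; no waiver, service 215 days ≥ 6 months (≈180 days) ✓; rating 4 ≥ 2 ✓ → eligible.
Profit Sharing Plan — status full-time ✓; no waiver, service 215 days ≥ 180 days ✓; grade P5 ≥ P5 ✓; not enrolled in Annual Bonus Plan ✗ → not eligible.
401(k) Company Match — status full-time ✓ (not excluded); age 20 ≥ 18 ✓; rating 4 ≥ 3 ✓; dept QA ✓ → eligible.
Charitable Gift Match — status full-time ✓; no waiver, service 215 days < 18 months (≈540 days) ✗ → not eligible.
Short-Term Disability — status full-time ✗ (requires part-time) → not eligible.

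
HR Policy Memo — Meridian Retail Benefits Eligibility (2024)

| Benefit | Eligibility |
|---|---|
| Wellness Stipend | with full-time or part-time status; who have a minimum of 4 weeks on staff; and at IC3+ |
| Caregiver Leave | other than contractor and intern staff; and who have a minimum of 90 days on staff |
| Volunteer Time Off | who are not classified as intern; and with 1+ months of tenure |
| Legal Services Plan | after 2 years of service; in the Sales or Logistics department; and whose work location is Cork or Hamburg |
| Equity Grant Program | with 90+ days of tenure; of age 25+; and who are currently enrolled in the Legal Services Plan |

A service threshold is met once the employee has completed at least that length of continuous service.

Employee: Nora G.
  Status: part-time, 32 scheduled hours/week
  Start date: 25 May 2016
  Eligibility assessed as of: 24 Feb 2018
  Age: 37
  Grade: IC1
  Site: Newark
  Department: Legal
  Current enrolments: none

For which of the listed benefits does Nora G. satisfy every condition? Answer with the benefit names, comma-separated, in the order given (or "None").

Caregiver Leave, Volunteer Time Off

Service from 25 May 2016 to 24 Feb 2018: 640 days.
Wellness Stipend — status part-time ✓; service 640 days ≥ 4 weeks (≈28 days) ✓; grade IC1 < IC3 ✗ → not eligible.
Caregiver Leave — status part-time ✓ (not excluded); service 640 days ≥ 90 days ✓ → eligible.
Volunteer Time Off — status part-time ✓ (not excluded); service 640 days ≥ 1 month (≈30 days) ✓ → eligible.
Legal Services Plan — service 640 days < 2 years (≈730 days) ✗ → not eligible.
Equity Grant Program — service 640 days ≥ 90 days ✓; age 37 ≥ 25 ✓; not enrolled in Legal Services Plan ✗ → not eligible.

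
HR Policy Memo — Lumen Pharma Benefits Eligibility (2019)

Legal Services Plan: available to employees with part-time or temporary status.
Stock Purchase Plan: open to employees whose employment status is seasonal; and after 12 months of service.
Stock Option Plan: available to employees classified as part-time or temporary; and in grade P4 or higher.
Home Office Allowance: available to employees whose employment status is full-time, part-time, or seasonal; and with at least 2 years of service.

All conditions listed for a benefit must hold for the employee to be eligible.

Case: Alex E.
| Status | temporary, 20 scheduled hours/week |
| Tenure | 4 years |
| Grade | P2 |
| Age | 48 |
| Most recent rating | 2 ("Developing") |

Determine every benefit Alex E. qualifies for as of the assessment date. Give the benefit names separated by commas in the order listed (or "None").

Legal Services Plan — status temporary ✓ → eligible.
Stock Purchase Plan — status temporary ✗ (requires seasonal) → not eligible.
Stock Option Plan — status temporary ✓; grade P2 < P4 ✗ → not eligible.
Home Office Allowance — status temporary ✗ (requires full-time, part-time, or seasonal) → not eligible.

Legal Services Plan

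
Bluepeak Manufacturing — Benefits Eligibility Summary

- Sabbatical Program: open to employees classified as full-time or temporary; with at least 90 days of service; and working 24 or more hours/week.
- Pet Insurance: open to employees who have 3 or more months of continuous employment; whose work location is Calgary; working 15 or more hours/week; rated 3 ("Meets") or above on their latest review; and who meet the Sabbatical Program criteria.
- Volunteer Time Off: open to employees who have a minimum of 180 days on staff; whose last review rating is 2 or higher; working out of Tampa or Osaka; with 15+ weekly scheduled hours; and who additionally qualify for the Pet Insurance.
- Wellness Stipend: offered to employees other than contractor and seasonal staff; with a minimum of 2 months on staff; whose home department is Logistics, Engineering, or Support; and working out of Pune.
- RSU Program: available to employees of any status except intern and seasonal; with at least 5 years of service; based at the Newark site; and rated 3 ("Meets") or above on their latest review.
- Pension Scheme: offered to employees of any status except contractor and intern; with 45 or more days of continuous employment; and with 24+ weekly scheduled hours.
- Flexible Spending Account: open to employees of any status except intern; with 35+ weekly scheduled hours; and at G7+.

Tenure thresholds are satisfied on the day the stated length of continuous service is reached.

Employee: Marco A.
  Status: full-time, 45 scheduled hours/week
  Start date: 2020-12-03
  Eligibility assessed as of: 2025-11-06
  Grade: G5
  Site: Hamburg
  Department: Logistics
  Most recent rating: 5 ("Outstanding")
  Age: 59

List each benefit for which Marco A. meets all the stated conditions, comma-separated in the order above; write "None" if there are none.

Service from 2020-12-03 to 2025-11-06: 1799 days.
Sabbatical Program — status full-time ✓; service 1799 days ≥ 90 days ✓; 45 hrs/wk ≥ 24 ✓ → eligible.
Pet Insurance — service 1799 days ≥ 3 months (≈90 days) ✓; site Hamburg ✗ (not Calgary) → not eligible.
Volunteer Time Off — service 1799 days ≥ 180 days ✓; rating 5 ≥ 2 ✓; site Hamburg ✗ (not Tampa or Osaka) → not eligible.
Wellness Stipend — status full-time ✓ (not excluded); service 1799 days ≥ 2 months (≈60 days) ✓; dept Logistics ✓; site Hamburg ✗ (not Pune) → not eligible.
RSU Program — status full-time ✓ (not excluded); service 1799 days < 5 years (≈1825 days) ✗ → not eligible.
Pension Scheme — status full-time ✓ (not excluded); service 1799 days ≥ 45 days ✓; 45 hrs/wk ≥ 24 ✓ → eligible.
Flexible Spending Account — status full-time ✓ (not excluded); 45 hrs/wk ≥ 35 ✓; grade G5 < G7 ✗ → not eligible.

Sabbatical Program, Pension Scheme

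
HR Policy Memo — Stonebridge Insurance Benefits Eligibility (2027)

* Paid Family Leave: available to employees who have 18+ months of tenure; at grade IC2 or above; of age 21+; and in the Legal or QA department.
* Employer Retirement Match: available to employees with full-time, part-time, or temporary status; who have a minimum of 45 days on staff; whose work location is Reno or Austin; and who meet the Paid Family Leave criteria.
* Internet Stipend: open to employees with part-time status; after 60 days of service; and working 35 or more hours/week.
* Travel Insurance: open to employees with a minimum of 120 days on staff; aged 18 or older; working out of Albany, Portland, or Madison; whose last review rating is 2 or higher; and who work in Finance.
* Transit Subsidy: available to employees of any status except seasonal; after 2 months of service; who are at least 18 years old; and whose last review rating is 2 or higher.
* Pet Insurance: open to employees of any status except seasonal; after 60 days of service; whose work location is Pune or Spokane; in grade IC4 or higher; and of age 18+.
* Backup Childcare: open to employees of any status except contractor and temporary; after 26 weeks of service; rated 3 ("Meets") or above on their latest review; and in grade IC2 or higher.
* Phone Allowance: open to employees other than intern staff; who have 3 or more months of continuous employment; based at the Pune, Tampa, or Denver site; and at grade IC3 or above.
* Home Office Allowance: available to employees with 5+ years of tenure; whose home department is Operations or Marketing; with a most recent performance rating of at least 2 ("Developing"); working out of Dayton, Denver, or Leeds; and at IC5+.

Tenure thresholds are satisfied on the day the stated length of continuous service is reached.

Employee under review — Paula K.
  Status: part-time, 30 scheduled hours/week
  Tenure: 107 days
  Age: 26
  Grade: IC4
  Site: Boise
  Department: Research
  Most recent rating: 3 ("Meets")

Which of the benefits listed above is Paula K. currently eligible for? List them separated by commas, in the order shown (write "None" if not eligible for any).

Paid Family Leave — service 107 days < 18 months (≈540 days) ✗ → not eligible.
Employer Retirement Match — status part-time ✓; service 107 days ≥ 45 days ✓; site Boise ✗ (not Reno or Austin) → not eligible.
Internet Stipend — status part-time ✓; service 107 days ≥ 60 days ✓; 30 hrs/wk < 35 ✗ → not eligible.
Travel Insurance — service 107 days < 120 days ✗ → not eligible.
Transit Subsidy — status part-time ✓ (not excluded); service 107 days ≥ 2 months (≈60 days) ✓; age 26 ≥ 18 ✓; rating 3 ≥ 2 ✓ → eligible.
Pet Insurance — status part-time ✓ (not excluded); service 107 days ≥ 60 days ✓; site Boise ✗ (not Pune or Spokane) → not eligible.
Backup Childcare — status part-time ✓ (not excluded); service 107 days < 26 weeks (≈182 days) ✗ → not eligible.
Phone Allowance — status part-time ✓ (not excluded); service 107 days ≥ 3 months (≈90 days) ✓; site Boise ✗ (not Pune, Tampa, or Denver) → not eligible.
Home Office Allowance — service 107 days < 5 years (≈1825 days) ✗ → not eligible.

Transit Subsidy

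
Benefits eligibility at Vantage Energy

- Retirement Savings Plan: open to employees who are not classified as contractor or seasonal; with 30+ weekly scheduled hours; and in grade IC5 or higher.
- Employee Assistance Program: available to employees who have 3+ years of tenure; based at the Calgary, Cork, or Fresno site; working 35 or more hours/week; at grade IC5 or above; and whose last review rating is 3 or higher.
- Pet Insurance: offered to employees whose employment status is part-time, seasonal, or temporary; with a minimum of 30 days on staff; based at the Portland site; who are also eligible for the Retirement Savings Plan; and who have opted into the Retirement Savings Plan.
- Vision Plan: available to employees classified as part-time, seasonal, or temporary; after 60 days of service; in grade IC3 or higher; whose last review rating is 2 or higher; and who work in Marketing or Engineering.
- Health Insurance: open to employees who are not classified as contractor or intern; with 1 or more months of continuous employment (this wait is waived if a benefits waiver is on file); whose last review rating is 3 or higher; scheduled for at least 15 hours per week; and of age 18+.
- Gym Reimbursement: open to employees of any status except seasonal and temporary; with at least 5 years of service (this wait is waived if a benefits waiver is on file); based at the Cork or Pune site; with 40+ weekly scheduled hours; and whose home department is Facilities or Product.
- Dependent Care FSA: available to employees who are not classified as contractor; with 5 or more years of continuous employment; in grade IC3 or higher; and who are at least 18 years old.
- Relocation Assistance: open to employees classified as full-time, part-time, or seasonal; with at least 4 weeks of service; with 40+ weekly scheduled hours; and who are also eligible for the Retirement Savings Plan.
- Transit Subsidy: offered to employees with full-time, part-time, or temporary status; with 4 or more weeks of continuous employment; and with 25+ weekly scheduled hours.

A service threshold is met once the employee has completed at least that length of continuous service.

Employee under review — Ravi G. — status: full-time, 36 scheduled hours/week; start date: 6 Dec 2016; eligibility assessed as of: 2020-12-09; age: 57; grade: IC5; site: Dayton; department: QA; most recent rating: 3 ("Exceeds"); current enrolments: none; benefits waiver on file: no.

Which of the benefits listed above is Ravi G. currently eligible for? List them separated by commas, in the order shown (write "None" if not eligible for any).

Retirement Savings Plan, Health Insurance, Transit Subsidy

Service from 6 Dec 2016 to 2020-12-09: 1464 days.
Retirement Savings Plan — status full-time ✓ (not excluded); 36 hrs/wk ≥ 30 ✓; grade IC5 ≥ IC5 ✓ → eligible.
Employee Assistance Program — service 1464 days ≥ 3 years (≈1095 days) ✓; site Dayton ✗ (not Calgary, Cork, or Fresno) → not eligible.
Pet Insurance — status full-time ✗ (requires part-time, seasonal, or temporary) → not eligible.
Vision Plan — status full-time ✗ (requires part-time, seasonal, or temporary) → not eligible.
Health Insurance — status full-time ✓ (not excluded); no waiver, service 1464 days ≥ 1 month (≈30 days) ✓; rating 3 ≥ 3 ✓; 36 hrs/wk ≥ 15 ✓; age 57 ≥ 18 ✓ → eligible.
Gym Reimbursement — status full-time ✓ (not excluded); no waiver, service 1464 days < 5 years (≈1825 days) ✗ → not eligible.
Dependent Care FSA — status full-time ✓ (not excluded); service 1464 days < 5 years (≈1825 days) ✗ → not eligible.
Relocation Assistance — status full-time ✓; service 1464 days ≥ 4 weeks (≈28 days) ✓; 36 hrs/wk < 40 ✗ → not eligible.
Transit Subsidy — status full-time ✓; service 1464 days ≥ 4 weeks (≈28 days) ✓; 36 hrs/wk ≥ 25 ✓ → eligible.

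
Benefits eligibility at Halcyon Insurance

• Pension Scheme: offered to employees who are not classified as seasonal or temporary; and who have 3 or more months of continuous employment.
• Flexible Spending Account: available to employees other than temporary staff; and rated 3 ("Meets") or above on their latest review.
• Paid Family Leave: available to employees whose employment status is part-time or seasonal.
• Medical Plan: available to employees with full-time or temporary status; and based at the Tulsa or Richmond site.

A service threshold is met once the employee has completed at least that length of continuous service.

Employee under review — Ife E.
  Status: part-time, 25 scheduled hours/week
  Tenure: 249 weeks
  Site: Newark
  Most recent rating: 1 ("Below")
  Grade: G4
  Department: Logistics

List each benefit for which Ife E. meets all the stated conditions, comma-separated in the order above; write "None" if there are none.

Pension Scheme, Paid Family Leave

Pension Scheme — status part-time ✓ (not excluded); service 249 weeks ≥ 3 months (≈90 days) ✓ → eligible.
Flexible Spending Account — status part-time ✓ (not excluded); rating 1 < 3 ✗ → not eligible.
Paid Family Leave — status part-time ✓ → eligible.
Medical Plan — status part-time ✗ (requires full-time or temporary) → not eligible.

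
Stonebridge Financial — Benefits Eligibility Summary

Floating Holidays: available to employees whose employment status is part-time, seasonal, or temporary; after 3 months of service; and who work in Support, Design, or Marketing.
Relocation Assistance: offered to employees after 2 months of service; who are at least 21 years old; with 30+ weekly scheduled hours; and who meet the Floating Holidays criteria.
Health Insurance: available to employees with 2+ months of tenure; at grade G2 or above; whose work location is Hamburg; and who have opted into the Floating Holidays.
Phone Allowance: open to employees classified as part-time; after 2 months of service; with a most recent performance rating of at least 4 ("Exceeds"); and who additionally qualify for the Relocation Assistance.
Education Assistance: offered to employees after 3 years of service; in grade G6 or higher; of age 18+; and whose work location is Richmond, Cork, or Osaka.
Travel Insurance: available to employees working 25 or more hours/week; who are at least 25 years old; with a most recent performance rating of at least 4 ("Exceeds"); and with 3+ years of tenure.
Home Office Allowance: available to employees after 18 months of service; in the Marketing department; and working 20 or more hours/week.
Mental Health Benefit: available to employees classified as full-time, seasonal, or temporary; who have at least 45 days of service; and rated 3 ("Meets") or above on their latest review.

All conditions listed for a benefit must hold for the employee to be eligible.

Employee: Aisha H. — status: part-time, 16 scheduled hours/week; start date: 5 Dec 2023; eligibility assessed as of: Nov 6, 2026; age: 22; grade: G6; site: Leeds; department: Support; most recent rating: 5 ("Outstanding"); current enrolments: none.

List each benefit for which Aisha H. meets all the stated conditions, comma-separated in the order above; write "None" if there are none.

Floating Holidays

Service from 5 Dec 2023 to Nov 6, 2026: 1067 days.
Floating Holidays — status part-time ✓; service 1067 days ≥ 3 months (≈90 days) ✓; dept Support ✓ → eligible.
Relocation Assistance — service 1067 days ≥ 2 months (≈60 days) ✓; age 22 ≥ 21 ✓; 16 hrs/wk < 30 ✗ → not eligible.
Health Insurance — service 1067 days ≥ 2 months (≈60 days) ✓; grade G6 ≥ G2 ✓; site Leeds ✗ (not Hamburg) → not eligible.
Phone Allowance — status part-time ✓; service 1067 days ≥ 2 months (≈60 days) ✓; rating 5 ≥ 4 ✓; not eligible for Relocation Assistance ✗ → not eligible.
Education Assistance — service 1067 days < 3 years (≈1095 days) ✗ → not eligible.
Travel Insurance — 16 hrs/wk < 25 ✗ → not eligible.
Home Office Allowance — service 1067 days ≥ 18 months (≈540 days) ✓; dept Support ✗ → not eligible.
Mental Health Benefit — status part-time ✗ (requires full-time, seasonal, or temporary) → not eligible.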